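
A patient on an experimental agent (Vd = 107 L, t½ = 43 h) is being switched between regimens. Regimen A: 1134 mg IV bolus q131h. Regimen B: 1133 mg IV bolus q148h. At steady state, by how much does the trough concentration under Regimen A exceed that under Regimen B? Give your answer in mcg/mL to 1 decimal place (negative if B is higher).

0.4 mcg/mL

Regimen A: f = (1/2)^(131/43) ≈ 0.1210; Cmin,ss = (1134/107)·f/(1−f) ≈ 1.459 mcg/mL.
Regimen B: f = (1/2)^(148/43) ≈ 0.0920; Cmin,ss = (1133/107)·f/(1−f) ≈ 1.073 mcg/mL.
Difference ≈ 1.459 − 1.073 ≈ 0.386 mcg/mL.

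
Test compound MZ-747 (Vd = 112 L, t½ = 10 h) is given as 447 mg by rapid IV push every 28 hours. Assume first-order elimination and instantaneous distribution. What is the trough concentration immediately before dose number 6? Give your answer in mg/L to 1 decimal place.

0.7 mg/L

f = (1/2)^(τ/t½) = (1/2)^(28/10) ≈ 0.1436.
C₀ = D/Vd = 447/112 ≈ 3.991 mg/L.
Before the 6th dose, 5 doses have been given. Superposition: Cmin = C₀·(f + f² + … + f^5).
≈ 3.991 × (0.1436 + 0.0206 + 0.0030 + 0.0004 + 0.0001) ≈ 3.991 × 0.1677 ≈ 0.669 mg/L.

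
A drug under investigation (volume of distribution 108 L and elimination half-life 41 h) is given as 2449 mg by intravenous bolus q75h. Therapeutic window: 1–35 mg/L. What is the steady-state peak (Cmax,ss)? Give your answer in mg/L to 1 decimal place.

τ/t½ = 75/41 ≈ 1.8293, so fraction remaining f = (1/2)^(75/41) ≈ 0.2814.
At steady state, accumulation factor R = 1/(1 − e^(−kτ)) ≈ 1.3916.
Single-dose peak C₀ = D/Vd = 2449/108 ≈ 22.676 mg/L.
Steady-state peak Cmax,ss = C₀·R ≈ 22.676 × 1.3916 ≈ 31.556 mg/L.
Peak 31.6 mg/L vs MTC 35 mg/L: below toxic threshold.

31.6 mg/L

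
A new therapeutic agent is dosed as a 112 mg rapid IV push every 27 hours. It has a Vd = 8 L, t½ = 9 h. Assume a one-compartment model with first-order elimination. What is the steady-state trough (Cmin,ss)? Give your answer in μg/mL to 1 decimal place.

The dosing interval is 3 half-lives, so f = 2^(−3) = 0.125.
Accumulation ratio R = 1/(1 − f) = 1/0.875 = 8/7.
Single-dose peak C₀ = D/Vd = 112/8 = 14 μg/mL.
Steady-state peak Cmax,ss = C₀·R = 14 × 8/7 ≈ 16.000 μg/mL.
Steady-state trough Cmin,ss = Cmax,ss·f ≈ 16.000 × 0.125 ≈ 2.000 μg/mL.

2.0 μg/mL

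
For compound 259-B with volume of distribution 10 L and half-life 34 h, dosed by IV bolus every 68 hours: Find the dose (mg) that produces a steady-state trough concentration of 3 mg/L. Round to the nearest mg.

τ/t½ = 68/34 ≈ 2, so f = (1/2)^(68/34) ≈ 0.250000.
Cmin,ss = (D/Vd)·f/(1−f), so D = Cmin,ss·Vd·(1−f)/f.
D = 3 × 10 × (1−f)/f ≈ 3 × 10 × 3.00000 ≈ 90.00 mg.

90 mg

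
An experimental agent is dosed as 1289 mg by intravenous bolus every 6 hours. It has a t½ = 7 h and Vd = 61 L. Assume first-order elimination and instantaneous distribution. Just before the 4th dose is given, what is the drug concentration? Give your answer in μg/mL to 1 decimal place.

21.7 μg/mL

f = (1/2)^(τ/t½) = (1/2)^(6/7) ≈ 0.5520.
C₀ = D/Vd = 1289/61 ≈ 21.131 μg/mL.
Before the 4th dose, 3 doses have been given. Superposition: Cmin = C₀·(f + f² + … + f^3).
≈ 21.131 × (0.5520 + 0.3047 + 0.1682) ≈ 21.131 × 1.0249 ≈ 21.657 μg/mL.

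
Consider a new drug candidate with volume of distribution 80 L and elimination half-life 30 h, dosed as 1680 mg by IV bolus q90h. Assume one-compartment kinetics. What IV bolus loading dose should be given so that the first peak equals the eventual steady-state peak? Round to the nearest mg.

1920 mg

f = (1/2)^(90/30) ≈ 0.125000; accumulation ratio R = 1/(1−f) ≈ 1.14286.
Loading dose to hit Cmax,ss on first dose: D_load = D_maint·R ≈ 1680 × 1.14286 ≈ 1920.00 mg.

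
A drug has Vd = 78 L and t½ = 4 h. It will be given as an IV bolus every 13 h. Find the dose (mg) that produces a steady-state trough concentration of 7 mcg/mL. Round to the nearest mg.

τ/t½ = 13/4 ≈ 3.25, so f = (1/2)^(13/4) ≈ 0.105112.
Cmin,ss = (D/Vd)·f/(1−f), so D = Cmin,ss·Vd·(1−f)/f.
D = 7 × 78 × (1−f)/f ≈ 7 × 78 × 8.51366 ≈ 4648.46 mg.

4648 mg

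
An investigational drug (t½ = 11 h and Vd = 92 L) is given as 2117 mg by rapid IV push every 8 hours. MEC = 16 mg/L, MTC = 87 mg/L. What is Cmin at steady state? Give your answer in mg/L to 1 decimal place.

Over one 8-h interval, 8/11 ≈ 0.72727 half-lives elapse, leaving f ≈ 0.6040 of each dose.
Each bolus raises the concentration by D/Vd = 2117/92 ≈ 23.011 mg/L.
Steady-state trough Cmin,ss = C₀·f/(1−f) ≈ 23.011 × 0.6040/0.3960 ≈ 35.098 mg/L.
Trough 35.1 mg/L vs MEC 16 mg/L: adequate.

35.1 mg/L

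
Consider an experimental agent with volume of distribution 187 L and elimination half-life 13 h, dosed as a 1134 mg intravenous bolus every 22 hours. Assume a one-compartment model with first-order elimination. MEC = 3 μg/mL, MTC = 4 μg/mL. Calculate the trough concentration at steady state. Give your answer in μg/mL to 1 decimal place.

2.7 μg/mL

τ/t½ = 22/13 ≈ 1.6923, so fraction remaining f = (1/2)^(22/13) ≈ 0.3094.
Accumulation ratio R = 1/(1 − f) ≈ 1/0.6906 ≈ 1.4480.
Each bolus raises the concentration by D/Vd = 1134/187 ≈ 6.064 μg/mL.
Steady-state peak Cmax,ss = C₀·R ≈ 6.064 × 1.4480 ≈ 8.781 μg/mL.
One interval later, Cmin,ss = Cmax,ss·e^(−kτ) ≈ 8.781 × 0.3094 ≈ 2.717 μg/mL.
Trough 2.7 μg/mL vs MEC 3 μg/mL: subtherapeutic.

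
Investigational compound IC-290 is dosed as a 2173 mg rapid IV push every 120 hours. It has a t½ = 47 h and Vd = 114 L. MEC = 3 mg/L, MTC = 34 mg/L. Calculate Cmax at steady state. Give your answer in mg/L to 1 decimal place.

Over one 120-h interval, 120/47 ≈ 2.5532 half-lives elapse, leaving f ≈ 0.1704 of each dose.
At steady state, accumulation factor R = 1/(1 − e^(−kτ)) ≈ 1.2054.
Single-dose peak C₀ = D/Vd = 2173/114 ≈ 19.061 mg/L.
Cmax,ss = C₀/(1 − f) ≈ 19.061/0.8296 ≈ 22.976 mg/L.
Peak 23.0 mg/L vs MTC 34 mg/L: below toxic threshold.

23.0 mg/L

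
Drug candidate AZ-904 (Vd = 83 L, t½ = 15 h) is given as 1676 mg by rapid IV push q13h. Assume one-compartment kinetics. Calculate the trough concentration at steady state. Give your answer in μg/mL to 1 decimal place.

24.5 μg/mL

k = ln2/t½ = ln2/15 ≈ 0.046210 h⁻¹; fraction remaining f = e^(−kτ) = e^(−0.046210×13) ≈ 0.5484.
Each bolus raises the concentration by D/Vd = 1676/83 ≈ 20.193 μg/mL.
Steady-state trough Cmin,ss = C₀·f/(1−f) ≈ 20.193 × 0.5484/0.4516 ≈ 24.521 μg/mL.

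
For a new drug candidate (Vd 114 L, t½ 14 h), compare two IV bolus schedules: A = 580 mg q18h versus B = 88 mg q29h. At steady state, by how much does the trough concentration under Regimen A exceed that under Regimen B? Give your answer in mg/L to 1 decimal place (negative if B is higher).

Regimen A: f = (1/2)^(18/14) ≈ 0.4102; Cmin,ss = (580/114)·f/(1−f) ≈ 3.538 mg/L.
Regimen B: f = (1/2)^(29/14) ≈ 0.2379; Cmin,ss = (88/114)·f/(1−f) ≈ 0.241 mg/L.
Difference ≈ 3.538 − 0.241 ≈ 3.297 mg/L.

3.3 mg/L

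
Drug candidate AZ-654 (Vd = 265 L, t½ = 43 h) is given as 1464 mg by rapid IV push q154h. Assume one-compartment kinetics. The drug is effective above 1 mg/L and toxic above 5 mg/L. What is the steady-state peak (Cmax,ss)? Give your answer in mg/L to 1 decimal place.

τ/t½ = 154/43 ≈ 3.5814, so fraction remaining f = (1/2)^(154/43) ≈ 0.0835.
Accumulation ratio R = 1/(1 − f) ≈ 1/0.9165 ≈ 1.0911.
Each bolus raises the concentration by D/Vd = 1464/265 ≈ 5.525 mg/L.
Steady-state peak Cmax,ss = C₀·R ≈ 5.525 × 1.0911 ≈ 6.028 mg/L.
Peak 6.0 mg/L vs MTC 5 mg/L: exceeds toxic threshold.

6.0 mg/L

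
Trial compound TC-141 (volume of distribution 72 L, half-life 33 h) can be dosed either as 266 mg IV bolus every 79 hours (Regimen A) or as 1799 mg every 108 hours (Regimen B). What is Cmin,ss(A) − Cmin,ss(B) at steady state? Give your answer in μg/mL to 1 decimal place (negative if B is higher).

-2.0 μg/mL

Regimen A: f = (1/2)^(79/33) ≈ 0.1903; Cmin,ss = (266/72)·f/(1−f) ≈ 0.868 μg/mL.
Regimen B: f = (1/2)^(108/33) ≈ 0.1035; Cmin,ss = (1799/72)·f/(1−f) ≈ 2.885 μg/mL.
Difference ≈ 0.868 − 2.885 ≈ -2.017 μg/mL.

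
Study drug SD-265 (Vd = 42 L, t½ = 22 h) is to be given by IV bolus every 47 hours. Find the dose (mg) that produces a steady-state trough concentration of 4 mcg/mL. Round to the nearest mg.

τ/t½ = 47/22 ≈ 2.1364, so f = (1/2)^(47/22) ≈ 0.227452.
Cmin,ss = (D/Vd)·f/(1−f), so D = Cmin,ss·Vd·(1−f)/f.
D = 4 × 42 × (1−f)/f ≈ 4 × 42 × 3.39653 ≈ 570.62 mg.

571 mg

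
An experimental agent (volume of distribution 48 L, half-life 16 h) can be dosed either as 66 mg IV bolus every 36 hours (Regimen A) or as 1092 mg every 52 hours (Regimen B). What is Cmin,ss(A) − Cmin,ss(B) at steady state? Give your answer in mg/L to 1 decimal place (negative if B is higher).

-2.3 mg/L

Regimen A: f = (1/2)^(36/16) ≈ 0.2102; Cmin,ss = (66/48)·f/(1−f) ≈ 0.366 mg/L.
Regimen B: f = (1/2)^(52/16) ≈ 0.1051; Cmin,ss = (1092/48)·f/(1−f) ≈ 2.672 mg/L.
Difference ≈ 0.366 − 2.672 ≈ -2.306 mg/L.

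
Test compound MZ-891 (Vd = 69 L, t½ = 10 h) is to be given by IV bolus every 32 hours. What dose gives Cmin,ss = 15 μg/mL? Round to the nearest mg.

8476 mg

τ/t½ = 32/10 ≈ 3.2, so f = (1/2)^(32/10) ≈ 0.108819.
Cmin,ss = (D/Vd)·f/(1−f), so D = Cmin,ss·Vd·(1−f)/f.
D = 15 × 69 × (1−f)/f ≈ 15 × 69 × 8.18957 ≈ 8476.20 mg.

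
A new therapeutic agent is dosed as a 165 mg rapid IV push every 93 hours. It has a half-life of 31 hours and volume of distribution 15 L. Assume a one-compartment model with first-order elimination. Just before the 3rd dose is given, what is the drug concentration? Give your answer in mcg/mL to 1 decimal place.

1.5 mcg/mL

f = (1/2)^(τ/t½) = (1/2)^(93/31) ≈ 0.1250.
C₀ = D/Vd = 165/15 ≈ 11.000 mcg/mL.
Before the 3rd dose, 2 doses have been given. Superposition: Cmin = C₀·(f + f²).
≈ 11.000 × (0.1250 + 0.0156) ≈ 11.000 × 0.1406 ≈ 1.547 mcg/mL.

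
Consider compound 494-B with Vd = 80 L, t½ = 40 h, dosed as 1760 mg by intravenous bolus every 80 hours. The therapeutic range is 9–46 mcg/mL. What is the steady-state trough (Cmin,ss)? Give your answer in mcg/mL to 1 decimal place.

τ = 80 h = 2 half-lives, so f = (1/2)^2 = 0.25.
Accumulation ratio R = 1/(1 − f) = 1/0.75 = 4/3.
Single-dose peak C₀ = D/Vd = 1760/80 = 22 mcg/mL.
Steady-state peak Cmax,ss = C₀·R = 22 × 4/3 ≈ 29.333 mcg/mL.
Steady-state trough Cmin,ss = Cmax,ss·f ≈ 29.333 × 0.25 ≈ 7.333 mcg/mL.
Trough 7.3 mcg/mL vs MEC 9 mcg/mL: subtherapeutic.

7.3 mcg/mL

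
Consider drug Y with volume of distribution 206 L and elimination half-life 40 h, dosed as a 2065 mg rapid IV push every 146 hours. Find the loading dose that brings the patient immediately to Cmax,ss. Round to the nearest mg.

f = (1/2)^(146/40) ≈ 0.079660; accumulation ratio R = 1/(1−f) ≈ 1.08655.
Loading dose to hit Cmax,ss on first dose: D_load = D_maint·R ≈ 2065 × 1.08655 ≈ 2243.73 mg.

2244 mg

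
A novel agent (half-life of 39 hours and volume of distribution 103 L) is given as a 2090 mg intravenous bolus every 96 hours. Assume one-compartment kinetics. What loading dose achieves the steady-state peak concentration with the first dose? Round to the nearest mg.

2554 mg

f = (1/2)^(96/39) ≈ 0.181553; accumulation ratio R = 1/(1−f) ≈ 1.22183.
Loading dose to hit Cmax,ss on first dose: D_load = D_maint·R ≈ 2090 × 1.22183 ≈ 2553.62 mg.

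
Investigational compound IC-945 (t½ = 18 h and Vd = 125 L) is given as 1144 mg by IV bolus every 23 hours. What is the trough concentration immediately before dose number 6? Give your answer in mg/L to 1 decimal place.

f = (1/2)^(τ/t½) = (1/2)^(23/18) ≈ 0.4124.
C₀ = D/Vd = 1144/125 ≈ 9.152 mg/L.
Before the 6th dose, 5 doses have been given. Superposition: Cmin = C₀·(f + f² + … + f^5).
≈ 9.152 × (0.4124 + 0.1701 + 0.0701 + 0.0289 + 0.0119) ≈ 9.152 × 0.6934 ≈ 6.346 mg/L.

6.3 mg/L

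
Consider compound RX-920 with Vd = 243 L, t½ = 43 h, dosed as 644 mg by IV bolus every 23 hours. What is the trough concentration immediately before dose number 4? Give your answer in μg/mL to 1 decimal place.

4.0 μg/mL

f = (1/2)^(τ/t½) = (1/2)^(23/43) ≈ 0.6902.
C₀ = D/Vd = 644/243 ≈ 2.650 μg/mL.
Before the 4th dose, 3 doses have been given. Superposition: Cmin = C₀·(f + f² + … + f^3).
≈ 2.650 × (0.6902 + 0.4764 + 0.3288) ≈ 2.650 × 1.4954 ≈ 3.963 μg/mL.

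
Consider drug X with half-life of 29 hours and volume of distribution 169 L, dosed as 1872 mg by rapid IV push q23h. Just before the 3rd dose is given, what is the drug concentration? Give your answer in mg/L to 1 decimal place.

10.1 mg/L

f = (1/2)^(τ/t½) = (1/2)^(23/29) ≈ 0.5771.
C₀ = D/Vd = 1872/169 ≈ 11.077 mg/L.
Before the 3rd dose, 2 doses have been given. Superposition: Cmin = C₀·(f + f²).
≈ 11.077 × (0.5771 + 0.3330) ≈ 11.077 × 0.9101 ≈ 10.081 mg/L.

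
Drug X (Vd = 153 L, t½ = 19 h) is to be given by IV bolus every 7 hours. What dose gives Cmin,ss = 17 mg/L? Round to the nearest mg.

757 mg

τ/t½ = 7/19 ≈ 0.36842, so f = (1/2)^(7/19) ≈ 0.774630.
Cmin,ss = (D/Vd)·f/(1−f), so D = Cmin,ss·Vd·(1−f)/f.
D = 17 × 153 × (1−f)/f ≈ 17 × 153 × 0.29094 ≈ 756.73 mg.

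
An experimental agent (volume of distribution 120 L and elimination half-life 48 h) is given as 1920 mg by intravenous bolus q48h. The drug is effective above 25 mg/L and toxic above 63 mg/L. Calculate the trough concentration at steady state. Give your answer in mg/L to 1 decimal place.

τ = 48 h = 1 half-life, so f = (1/2)^1 = 0.5.
At steady state, R = 1/(1 − 0.5) = 2/1.
Single-dose peak C₀ = D/Vd = 1920/120 = 16 mg/L.
Steady-state peak Cmax,ss = C₀·R = 16 × 2/1 ≈ 32.000 mg/L.
Steady-state trough Cmin,ss = Cmax,ss·f ≈ 32.000 × 0.5 ≈ 16.000 mg/L.
Trough 16.0 mg/L vs MEC 25 mg/L: subtherapeutic.

16.0 mg/L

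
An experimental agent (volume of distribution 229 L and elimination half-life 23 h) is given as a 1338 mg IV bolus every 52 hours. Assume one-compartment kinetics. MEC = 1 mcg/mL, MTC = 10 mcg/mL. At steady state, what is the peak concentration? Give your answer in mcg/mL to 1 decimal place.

τ/t½ = 52/23 ≈ 2.2609, so fraction remaining f = (1/2)^(52/23) ≈ 0.2086.
At steady state, accumulation factor R = 1/(1 − e^(−kτ)) ≈ 1.2636.
Each bolus raises the concentration by D/Vd = 1338/229 ≈ 5.843 mcg/mL.
Cmax,ss = C₀/(1 − f) ≈ 5.843/0.7914 ≈ 7.383 mcg/mL.
Peak 7.4 mcg/mL vs MTC 10 mcg/mL: below toxic threshold.

7.4 mcg/mL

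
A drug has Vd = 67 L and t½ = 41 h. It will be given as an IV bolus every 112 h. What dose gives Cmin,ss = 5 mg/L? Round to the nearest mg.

1890 mg

τ/t½ = 112/41 ≈ 2.7317, so f = (1/2)^(112/41) ≈ 0.150548.
Cmin,ss = (D/Vd)·f/(1−f), so D = Cmin,ss·Vd·(1−f)/f.
D = 5 × 67 × (1−f)/f ≈ 5 × 67 × 5.64240 ≈ 1890.20 mg.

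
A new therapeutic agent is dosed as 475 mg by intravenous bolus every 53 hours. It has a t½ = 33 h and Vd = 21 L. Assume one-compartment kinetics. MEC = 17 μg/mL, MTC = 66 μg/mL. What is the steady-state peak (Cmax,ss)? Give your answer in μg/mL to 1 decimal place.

k = ln2/t½ = ln2/33 ≈ 0.021004 h⁻¹; fraction remaining f = e^(−kτ) = e^(−0.021004×53) ≈ 0.3285.
At steady state, accumulation factor R = 1/(1 − e^(−kτ)) ≈ 1.4892.
Single-dose peak C₀ = D/Vd = 475/21 ≈ 22.619 μg/mL.
Cmax,ss = C₀/(1 − f) ≈ 22.619/0.6715 ≈ 33.684 μg/mL.
Peak 33.7 μg/mL vs MTC 66 μg/mL: below toxic threshold.

33.7 μg/mL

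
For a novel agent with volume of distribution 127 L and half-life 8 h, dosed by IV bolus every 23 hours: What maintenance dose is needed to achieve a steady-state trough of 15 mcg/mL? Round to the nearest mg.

τ/t½ = 23/8 ≈ 2.875, so f = (1/2)^(23/8) ≈ 0.136313.
Cmin,ss = (D/Vd)·f/(1−f), so D = Cmin,ss·Vd·(1−f)/f.
D = 15 × 127 × (1−f)/f ≈ 15 × 127 × 6.33606 ≈ 12070.19 mg.

12070 mg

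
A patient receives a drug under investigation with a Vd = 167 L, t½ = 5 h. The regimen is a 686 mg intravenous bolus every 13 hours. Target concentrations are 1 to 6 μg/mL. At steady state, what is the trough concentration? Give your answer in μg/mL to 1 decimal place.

Over one 13-h interval, 13/5 ≈ 2.6 half-lives elapse, leaving f ≈ 0.1649 of each dose.
Each bolus raises the concentration by D/Vd = 686/167 ≈ 4.108 μg/mL.
Steady-state trough Cmin,ss = C₀·f/(1−f) ≈ 4.108 × 0.1649/0.8351 ≈ 0.811 μg/mL.
Trough 0.8 μg/mL vs MEC 1 μg/mL: subtherapeutic.

0.8 μg/mL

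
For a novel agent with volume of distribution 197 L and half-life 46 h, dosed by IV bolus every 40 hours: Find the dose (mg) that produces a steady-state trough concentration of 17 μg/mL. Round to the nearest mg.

2770 mg

τ/t½ = 40/46 ≈ 0.86957, so f = (1/2)^(40/46) ≈ 0.547312.
Cmin,ss = (D/Vd)·f/(1−f), so D = Cmin,ss·Vd·(1−f)/f.
D = 17 × 197 × (1−f)/f ≈ 17 × 197 × 0.82711 ≈ 2769.99 mg.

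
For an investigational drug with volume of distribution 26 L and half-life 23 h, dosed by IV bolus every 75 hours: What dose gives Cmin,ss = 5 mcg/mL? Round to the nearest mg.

1116 mg

τ/t½ = 75/23 ≈ 3.2609, so f = (1/2)^(75/23) ≈ 0.104323.
Cmin,ss = (D/Vd)·f/(1−f), so D = Cmin,ss·Vd·(1−f)/f.
D = 5 × 26 × (1−f)/f ≈ 5 × 26 × 8.58561 ≈ 1116.13 mg.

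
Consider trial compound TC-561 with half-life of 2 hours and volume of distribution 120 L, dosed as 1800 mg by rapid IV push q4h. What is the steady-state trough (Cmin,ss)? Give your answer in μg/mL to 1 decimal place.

τ = 4 h = 2 half-lives, so f = (1/2)^2 = 0.25.
Accumulation ratio R = 1/(1 − f) = 1/0.75 = 4/3.
Single-dose peak C₀ = D/Vd = 1800/120 = 15 μg/mL.
Steady-state peak Cmax,ss = C₀·R = 15 × 4/3 ≈ 20.000 μg/mL.
Steady-state trough Cmin,ss = Cmax,ss·f ≈ 20.000 × 0.25 ≈ 5.000 μg/mL.

5.0 μg/mL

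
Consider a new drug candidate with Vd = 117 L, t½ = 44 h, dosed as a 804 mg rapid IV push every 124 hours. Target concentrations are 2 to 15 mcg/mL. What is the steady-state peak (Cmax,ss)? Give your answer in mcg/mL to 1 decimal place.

8.0 mcg/mL

τ/t½ = 124/44 ≈ 2.8182, so fraction remaining f = (1/2)^(124/44) ≈ 0.1418.
Accumulation ratio R = 1/(1 − f) ≈ 1/0.8582 ≈ 1.1652.
Single-dose peak C₀ = D/Vd = 804/117 ≈ 6.872 mcg/mL.
Steady-state peak Cmax,ss = C₀·R ≈ 6.872 × 1.1652 ≈ 8.007 mcg/mL.
Peak 8.0 mcg/mL vs MTC 15 mcg/mL: below toxic threshold.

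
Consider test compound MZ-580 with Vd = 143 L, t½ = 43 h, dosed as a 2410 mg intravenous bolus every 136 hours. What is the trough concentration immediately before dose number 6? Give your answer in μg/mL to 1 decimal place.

2.1 μg/mL

f = (1/2)^(τ/t½) = (1/2)^(136/43) ≈ 0.1117.
C₀ = D/Vd = 2410/143 ≈ 16.853 μg/mL.
Before the 6th dose, 5 doses have been given. Superposition: Cmin = C₀·(f + f² + … + f^5).
≈ 16.853 × (0.1117 + 0.0125 + 0.0014 + 0.0002 + 0.0000) ≈ 16.853 × 0.1258 ≈ 2.120 μg/mL.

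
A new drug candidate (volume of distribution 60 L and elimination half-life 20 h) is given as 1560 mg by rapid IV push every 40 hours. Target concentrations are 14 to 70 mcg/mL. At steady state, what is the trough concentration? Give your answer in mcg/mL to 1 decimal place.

τ = 40 h = 2 half-lives, so f = (1/2)^2 = 0.25.
Accumulation ratio R = 1/(1 − f) = 1/0.75 = 4/3.
Single-dose peak C₀ = D/Vd = 1560/60 = 26 mcg/mL.
Steady-state peak Cmax,ss = C₀·R = 26 × 4/3 ≈ 34.667 mcg/mL.
Steady-state trough Cmin,ss = Cmax,ss·f ≈ 34.667 × 0.25 ≈ 8.667 mcg/mL.
Trough 8.7 mcg/mL vs MEC 14 mcg/mL: subtherapeutic.

8.7 mcg/mL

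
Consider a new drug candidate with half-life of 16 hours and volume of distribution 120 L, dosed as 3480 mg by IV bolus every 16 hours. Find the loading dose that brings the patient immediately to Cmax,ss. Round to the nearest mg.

f = (1/2)^(16/16) ≈ 0.500000; accumulation ratio R = 1/(1−f) ≈ 2.00000.
Loading dose to hit Cmax,ss on first dose: D_load = D_maint·R ≈ 3480 × 2.00000 ≈ 6960.00 mg.

6960 mg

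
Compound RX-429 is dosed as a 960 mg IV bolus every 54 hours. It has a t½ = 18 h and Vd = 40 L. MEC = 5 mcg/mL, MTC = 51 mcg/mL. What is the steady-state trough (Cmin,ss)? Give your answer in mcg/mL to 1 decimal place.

The dosing interval is 3 half-lives, so f = 2^(−3) = 0.125.
Accumulation ratio R = 1/(1 − f) = 1/0.875 = 8/7.
Single-dose peak C₀ = D/Vd = 960/40 = 24 mcg/mL.
Steady-state peak Cmax,ss = C₀·R = 24 × 8/7 ≈ 27.429 mcg/mL.
Steady-state trough Cmin,ss = Cmax,ss·f ≈ 27.429 × 0.125 ≈ 3.429 mcg/mL.
Trough 3.4 mcg/mL vs MEC 5 mcg/mL: subtherapeutic.

3.4 mcg/mL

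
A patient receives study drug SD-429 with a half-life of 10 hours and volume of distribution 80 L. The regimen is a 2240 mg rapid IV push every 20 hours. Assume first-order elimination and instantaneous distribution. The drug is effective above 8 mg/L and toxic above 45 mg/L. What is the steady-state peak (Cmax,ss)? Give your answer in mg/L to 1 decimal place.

37.3 mg/L

The dosing interval is 2 half-lives, so f = 2^(−2) = 0.25.
At steady state, R = 1/(1 − 0.25) = 4/3.
Single-dose peak C₀ = D/Vd = 2240/80 = 28 mg/L.
Steady-state peak Cmax,ss = C₀·R = 28 × 4/3 ≈ 37.333 mg/L.
Peak 37.3 mg/L vs MTC 45 mg/L: below toxic threshold.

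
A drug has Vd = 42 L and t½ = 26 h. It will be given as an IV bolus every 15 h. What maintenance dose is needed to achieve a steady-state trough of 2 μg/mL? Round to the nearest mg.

41 mg

τ/t½ = 15/26 ≈ 0.57692, so f = (1/2)^(15/26) ≈ 0.670392.
Cmin,ss = (D/Vd)·f/(1−f), so D = Cmin,ss·Vd·(1−f)/f.
D = 2 × 42 × (1−f)/f ≈ 2 × 42 × 0.49166 ≈ 41.30 mg.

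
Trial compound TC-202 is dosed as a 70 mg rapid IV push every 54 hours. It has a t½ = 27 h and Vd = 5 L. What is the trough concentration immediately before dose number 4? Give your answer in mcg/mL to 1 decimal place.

4.6 mcg/mL

f = (1/2)^(τ/t½) = (1/2)^(54/27) ≈ 0.2500.
C₀ = D/Vd = 70/5 ≈ 14.000 mcg/mL.
Before the 4th dose, 3 doses have been given. Superposition: Cmin = C₀·(f + f² + … + f^3).
≈ 14.000 × (0.2500 + 0.0625 + 0.0156) ≈ 14.000 × 0.3281 ≈ 4.593 mcg/mL.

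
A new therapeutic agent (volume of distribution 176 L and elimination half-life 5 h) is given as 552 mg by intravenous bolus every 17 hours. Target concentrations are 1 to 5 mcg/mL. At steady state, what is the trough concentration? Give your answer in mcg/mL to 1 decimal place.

Over one 17-h interval, 17/5 ≈ 3.4 half-lives elapse, leaving f ≈ 0.0947 of each dose.
Accumulation ratio R = 1/(1 − f) ≈ 1/0.9053 ≈ 1.1046.
Each bolus raises the concentration by D/Vd = 552/176 ≈ 3.136 mcg/mL.
Cmax,ss = C₀/(1 − f) ≈ 3.136/0.9053 ≈ 3.464 mcg/mL.
Steady-state trough Cmin,ss = Cmax,ss·f ≈ 3.464 × 0.0947 ≈ 0.328 mcg/mL.
Trough 0.3 mcg/mL vs MEC 1 mcg/mL: subtherapeutic.

0.3 mcg/mL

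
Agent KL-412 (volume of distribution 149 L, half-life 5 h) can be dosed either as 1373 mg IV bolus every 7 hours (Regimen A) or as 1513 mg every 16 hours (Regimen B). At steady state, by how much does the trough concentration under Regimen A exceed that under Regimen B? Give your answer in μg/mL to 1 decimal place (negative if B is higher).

4.4 μg/mL

Regimen A: f = (1/2)^(7/5) ≈ 0.3789; Cmin,ss = (1373/149)·f/(1−f) ≈ 5.621 μg/mL.
Regimen B: f = (1/2)^(16/5) ≈ 0.1088; Cmin,ss = (1513/149)·f/(1−f) ≈ 1.240 μg/mL.
Difference ≈ 5.621 − 1.240 ≈ 4.381 μg/mL.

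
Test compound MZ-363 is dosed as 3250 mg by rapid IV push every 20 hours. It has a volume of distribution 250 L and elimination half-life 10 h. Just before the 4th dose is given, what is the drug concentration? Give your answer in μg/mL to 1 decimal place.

4.3 μg/mL

f = (1/2)^(τ/t½) = (1/2)^(20/10) ≈ 0.2500.
C₀ = D/Vd = 3250/250 ≈ 13.000 μg/mL.
Before the 4th dose, 3 doses have been given. Superposition: Cmin = C₀·(f + f² + … + f^3).
≈ 13.000 × (0.2500 + 0.0625 + 0.0156) ≈ 13.000 × 0.3281 ≈ 4.265 μg/mL.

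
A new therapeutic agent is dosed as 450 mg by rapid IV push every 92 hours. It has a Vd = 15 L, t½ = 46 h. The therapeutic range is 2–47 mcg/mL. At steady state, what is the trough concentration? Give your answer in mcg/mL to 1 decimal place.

10.0 mcg/mL

τ = 92 h = 2 half-lives, so f = (1/2)^2 = 0.25.
Accumulation ratio R = 1/(1 − f) = 1/0.75 = 4/3.
Single-dose peak C₀ = D/Vd = 450/15 = 30 mcg/mL.
Steady-state peak Cmax,ss = C₀·R = 30 × 4/3 ≈ 40.000 mcg/mL.
Steady-state trough Cmin,ss = Cmax,ss·f ≈ 40.000 × 0.25 ≈ 10.000 mcg/mL.
Trough 10.0 mcg/mL vs MEC 2 mcg/mL: adequate.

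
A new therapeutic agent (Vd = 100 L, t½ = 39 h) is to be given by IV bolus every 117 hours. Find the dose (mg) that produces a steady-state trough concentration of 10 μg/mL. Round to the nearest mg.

τ/t½ = 117/39 ≈ 3, so f = (1/2)^(117/39) ≈ 0.125000.
Cmin,ss = (D/Vd)·f/(1−f), so D = Cmin,ss·Vd·(1−f)/f.
D = 10 × 100 × (1−f)/f ≈ 10 × 100 × 7.00000 ≈ 7000.00 mg.

7000 mg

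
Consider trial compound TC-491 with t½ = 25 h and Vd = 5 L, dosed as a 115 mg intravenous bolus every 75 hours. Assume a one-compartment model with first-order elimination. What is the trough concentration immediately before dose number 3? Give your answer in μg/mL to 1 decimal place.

3.2 μg/mL

f = (1/2)^(τ/t½) = (1/2)^(75/25) ≈ 0.1250.
C₀ = D/Vd = 115/5 ≈ 23.000 μg/mL.
Before the 3rd dose, 2 doses have been given. Superposition: Cmin = C₀·(f + f²).
≈ 23.000 × (0.1250 + 0.0156) ≈ 23.000 × 0.1406 ≈ 3.234 μg/mL.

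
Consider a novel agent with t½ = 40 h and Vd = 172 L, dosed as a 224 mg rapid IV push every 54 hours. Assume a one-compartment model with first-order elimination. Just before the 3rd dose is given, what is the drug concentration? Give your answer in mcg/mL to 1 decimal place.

0.7 mcg/mL

f = (1/2)^(τ/t½) = (1/2)^(54/40) ≈ 0.3923.
C₀ = D/Vd = 224/172 ≈ 1.302 mcg/mL.
Before the 3rd dose, 2 doses have been given. Superposition: Cmin = C₀·(f + f²).
≈ 1.302 × (0.3923 + 0.1539) ≈ 1.302 × 0.5462 ≈ 0.711 mcg/mL.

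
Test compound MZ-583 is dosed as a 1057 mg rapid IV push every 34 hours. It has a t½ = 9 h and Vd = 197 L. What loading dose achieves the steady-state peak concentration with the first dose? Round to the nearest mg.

1140 mg

f = (1/2)^(34/9) ≈ 0.072908; accumulation ratio R = 1/(1−f) ≈ 1.07864.
Loading dose to hit Cmax,ss on first dose: D_load = D_maint·R ≈ 1057 × 1.07864 ≈ 1140.12 mg.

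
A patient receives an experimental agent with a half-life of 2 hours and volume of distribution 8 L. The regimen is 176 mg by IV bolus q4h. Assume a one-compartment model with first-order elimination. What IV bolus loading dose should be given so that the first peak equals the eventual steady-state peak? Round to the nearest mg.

f = (1/2)^(4/2) ≈ 0.250000; accumulation ratio R = 1/(1−f) ≈ 1.33333.
Loading dose to hit Cmax,ss on first dose: D_load = D_maint·R ≈ 176 × 1.33333 ≈ 234.67 mg.

235 mg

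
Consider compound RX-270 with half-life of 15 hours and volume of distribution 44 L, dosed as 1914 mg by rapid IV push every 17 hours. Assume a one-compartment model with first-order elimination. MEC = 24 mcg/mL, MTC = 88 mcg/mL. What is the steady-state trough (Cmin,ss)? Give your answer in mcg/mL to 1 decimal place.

k = ln2/t½ = ln2/15 ≈ 0.046210 h⁻¹; fraction remaining f = e^(−kτ) = e^(−0.046210×17) ≈ 0.4559.
Single-dose peak C₀ = D/Vd = 1914/44 ≈ 43.500 mcg/mL.
Steady-state trough Cmin,ss = C₀·f/(1−f) ≈ 43.500 × 0.4559/0.5441 ≈ 36.449 mcg/mL.
Trough 36.4 mcg/mL vs MEC 24 mcg/mL: adequate.

36.4 mcg/mL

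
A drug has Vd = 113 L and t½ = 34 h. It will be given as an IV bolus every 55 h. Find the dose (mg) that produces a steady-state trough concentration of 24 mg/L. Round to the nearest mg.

τ/t½ = 55/34 ≈ 1.6176, so f = (1/2)^(55/34) ≈ 0.325866.
Cmin,ss = (D/Vd)·f/(1−f), so D = Cmin,ss·Vd·(1−f)/f.
D = 24 × 113 × (1−f)/f ≈ 24 × 113 × 2.06875 ≈ 5610.45 mg.

5610 mg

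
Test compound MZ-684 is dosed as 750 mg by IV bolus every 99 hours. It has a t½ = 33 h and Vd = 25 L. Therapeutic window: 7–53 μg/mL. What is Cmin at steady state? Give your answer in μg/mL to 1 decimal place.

τ = 99 h = 3 half-lives, so f = (1/2)^3 = 0.125.
Accumulation ratio R = 1/(1 − f) = 1/0.875 = 8/7.
Single-dose peak C₀ = D/Vd = 750/25 = 30 μg/mL.
Steady-state peak Cmax,ss = C₀·R = 30 × 8/7 ≈ 34.286 μg/mL.
Steady-state trough Cmin,ss = Cmax,ss·f ≈ 34.286 × 0.125 ≈ 4.286 μg/mL.
Trough 4.3 μg/mL vs MEC 7 μg/mL: subtherapeutic.

4.3 μg/mL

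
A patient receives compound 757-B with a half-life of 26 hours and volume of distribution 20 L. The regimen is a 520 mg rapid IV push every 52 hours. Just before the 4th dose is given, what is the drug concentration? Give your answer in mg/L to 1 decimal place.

f = (1/2)^(τ/t½) = (1/2)^(52/26) ≈ 0.2500.
C₀ = D/Vd = 520/20 ≈ 26.000 mg/L.
Before the 4th dose, 3 doses have been given. Superposition: Cmin = C₀·(f + f² + … + f^3).
≈ 26.000 × (0.2500 + 0.0625 + 0.0156) ≈ 26.000 × 0.3281 ≈ 8.531 mg/L.

8.5 mg/L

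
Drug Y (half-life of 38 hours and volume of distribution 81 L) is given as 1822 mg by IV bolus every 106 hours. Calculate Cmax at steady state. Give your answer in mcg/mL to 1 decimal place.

26.3 mcg/mL

k = ln2/t½ = ln2/38 ≈ 0.018241 h⁻¹; fraction remaining f = e^(−kτ) = e^(−0.018241×106) ≈ 0.1446.
At steady state, accumulation factor R = 1/(1 − e^(−kτ)) ≈ 1.1690.
Each bolus raises the concentration by D/Vd = 1822/81 ≈ 22.494 mcg/mL.
Cmax,ss = C₀/(1 − f) ≈ 22.494/0.8554 ≈ 26.296 mcg/mL.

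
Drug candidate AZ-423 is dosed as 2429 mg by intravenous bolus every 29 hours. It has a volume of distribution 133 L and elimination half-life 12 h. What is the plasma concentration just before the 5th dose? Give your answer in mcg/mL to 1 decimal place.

4.2 mcg/mL

f = (1/2)^(τ/t½) = (1/2)^(29/12) ≈ 0.1873.
C₀ = D/Vd = 2429/133 ≈ 18.263 mcg/mL.
Before the 5th dose, 4 doses have been given. Superposition: Cmin = C₀·(f + f² + … + f^4).
≈ 18.263 × (0.1873 + 0.0351 + 0.0066 + 0.0012) ≈ 18.263 × 0.2302 ≈ 4.204 mcg/mL.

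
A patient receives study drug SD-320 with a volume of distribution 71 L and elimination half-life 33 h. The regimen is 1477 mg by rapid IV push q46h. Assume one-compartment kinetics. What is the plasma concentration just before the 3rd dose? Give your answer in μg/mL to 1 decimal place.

f = (1/2)^(τ/t½) = (1/2)^(46/33) ≈ 0.3805.
C₀ = D/Vd = 1477/71 ≈ 20.803 μg/mL.
Before the 3rd dose, 2 doses have been given. Superposition: Cmin = C₀·(f + f²).
≈ 20.803 × (0.3805 + 0.1448) ≈ 20.803 × 0.5253 ≈ 10.928 μg/mL.

10.9 μg/mL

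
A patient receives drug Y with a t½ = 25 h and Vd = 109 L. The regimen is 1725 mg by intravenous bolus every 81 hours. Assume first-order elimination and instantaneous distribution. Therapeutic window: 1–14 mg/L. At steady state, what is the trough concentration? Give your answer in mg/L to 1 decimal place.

k = ln2/t½ = ln2/25 ≈ 0.027726 h⁻¹; fraction remaining f = e^(−kτ) = e^(−0.027726×81) ≈ 0.1058.
At steady state, accumulation factor R = 1/(1 − e^(−kτ)) ≈ 1.1183.
Each bolus raises the concentration by D/Vd = 1725/109 ≈ 15.826 mg/L.
Steady-state peak Cmax,ss = C₀·R ≈ 15.826 × 1.1183 ≈ 17.698 mg/L.
One interval later, Cmin,ss = Cmax,ss·e^(−kτ) ≈ 17.698 × 0.1058 ≈ 1.872 mg/L.
Trough 1.9 mg/L vs MEC 1 mg/L: adequate.

1.9 mg/L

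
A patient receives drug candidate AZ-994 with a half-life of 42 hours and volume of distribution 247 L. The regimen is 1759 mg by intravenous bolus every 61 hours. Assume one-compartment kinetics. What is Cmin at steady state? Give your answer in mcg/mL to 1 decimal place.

4.1 mcg/mL

τ/t½ = 61/42 ≈ 1.4524, so fraction remaining f = (1/2)^(61/42) ≈ 0.3654.
Accumulation ratio R = 1/(1 − f) ≈ 1/0.6346 ≈ 1.5758.
Single-dose peak C₀ = D/Vd = 1759/247 ≈ 7.121 mcg/mL.
Steady-state peak Cmax,ss = C₀·R ≈ 7.121 × 1.5758 ≈ 11.221 mcg/mL.
Steady-state trough Cmin,ss = Cmax,ss·f ≈ 11.221 × 0.3654 ≈ 4.100 mcg/mL.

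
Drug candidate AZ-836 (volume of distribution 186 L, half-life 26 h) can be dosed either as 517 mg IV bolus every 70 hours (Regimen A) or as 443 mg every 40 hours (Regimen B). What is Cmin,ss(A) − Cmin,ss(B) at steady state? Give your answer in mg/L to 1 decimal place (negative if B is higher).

Regimen A: f = (1/2)^(70/26) ≈ 0.1547; Cmin,ss = (517/186)·f/(1−f) ≈ 0.509 mg/L.
Regimen B: f = (1/2)^(40/26) ≈ 0.3443; Cmin,ss = (443/186)·f/(1−f) ≈ 1.251 mg/L.
Difference ≈ 0.509 − 1.251 ≈ -0.742 mg/L.

-0.7 mg/L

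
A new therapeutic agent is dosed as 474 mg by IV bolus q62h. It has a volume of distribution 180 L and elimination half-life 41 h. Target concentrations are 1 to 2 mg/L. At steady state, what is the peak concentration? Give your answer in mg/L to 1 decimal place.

4.1 mg/L

Over one 62-h interval, 62/41 ≈ 1.5122 half-lives elapse, leaving f ≈ 0.3506 of each dose.
Accumulation ratio R = 1/(1 − f) ≈ 1/0.6494 ≈ 1.5399.
Single-dose peak C₀ = D/Vd = 474/180 ≈ 2.633 mg/L.
Steady-state peak Cmax,ss = C₀·R ≈ 2.633 × 1.5399 ≈ 4.055 mg/L.
Peak 4.1 mg/L vs MTC 2 mg/L: exceeds toxic threshold.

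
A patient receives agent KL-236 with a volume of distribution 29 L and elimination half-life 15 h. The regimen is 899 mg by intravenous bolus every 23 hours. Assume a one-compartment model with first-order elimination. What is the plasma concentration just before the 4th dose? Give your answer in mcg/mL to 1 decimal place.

f = (1/2)^(τ/t½) = (1/2)^(23/15) ≈ 0.3455.
C₀ = D/Vd = 899/29 ≈ 31.000 mcg/mL.
Before the 4th dose, 3 doses have been given. Superposition: Cmin = C₀·(f + f² + … + f^3).
≈ 31.000 × (0.3455 + 0.1194 + 0.0412) ≈ 31.000 × 0.5061 ≈ 15.689 mcg/mL.

15.7 mcg/mL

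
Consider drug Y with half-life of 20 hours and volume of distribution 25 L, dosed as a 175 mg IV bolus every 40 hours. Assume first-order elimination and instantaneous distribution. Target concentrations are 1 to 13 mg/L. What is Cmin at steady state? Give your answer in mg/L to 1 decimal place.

τ = 40 h = 2 half-lives, so f = (1/2)^2 = 0.25.
Accumulation ratio R = 1/(1 − f) = 1/0.75 = 4/3.
Single-dose peak C₀ = D/Vd = 175/25 = 7 mg/L.
Steady-state peak Cmax,ss = C₀·R = 7 × 4/3 ≈ 9.333 mg/L.
Steady-state trough Cmin,ss = Cmax,ss·f ≈ 9.333 × 0.25 ≈ 2.333 mg/L.
Trough 2.3 mg/L vs MEC 1 mg/L: adequate.

2.3 mg/L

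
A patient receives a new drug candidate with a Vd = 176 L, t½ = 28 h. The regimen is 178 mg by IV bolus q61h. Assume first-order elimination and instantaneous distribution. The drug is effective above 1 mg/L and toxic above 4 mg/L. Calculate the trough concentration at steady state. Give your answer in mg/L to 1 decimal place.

Over one 61-h interval, 61/28 ≈ 2.1786 half-lives elapse, leaving f ≈ 0.2209 of each dose.
At steady state, accumulation factor R = 1/(1 − e^(−kτ)) ≈ 1.2835.
Each bolus raises the concentration by D/Vd = 178/176 ≈ 1.011 mg/L.
Steady-state peak Cmax,ss = C₀·R ≈ 1.011 × 1.2835 ≈ 1.298 mg/L.
Steady-state trough Cmin,ss = Cmax,ss·f ≈ 1.298 × 0.2209 ≈ 0.287 mg/L.
Trough 0.3 mg/L vs MEC 1 mg/L: subtherapeutic.

0.3 mg/L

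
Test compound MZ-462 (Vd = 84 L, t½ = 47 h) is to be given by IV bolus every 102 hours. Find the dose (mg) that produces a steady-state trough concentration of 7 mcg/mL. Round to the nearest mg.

2059 mg

τ/t½ = 102/47 ≈ 2.1702, so f = (1/2)^(102/47) ≈ 0.222178.
Cmin,ss = (D/Vd)·f/(1−f), so D = Cmin,ss·Vd·(1−f)/f.
D = 7 × 84 × (1−f)/f ≈ 7 × 84 × 3.50090 ≈ 2058.53 mg.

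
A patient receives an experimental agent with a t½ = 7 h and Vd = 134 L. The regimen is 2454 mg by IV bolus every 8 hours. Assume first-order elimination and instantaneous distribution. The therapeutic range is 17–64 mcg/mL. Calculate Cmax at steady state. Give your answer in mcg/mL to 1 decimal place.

k = ln2/t½ = ln2/7 ≈ 0.099021 h⁻¹; fraction remaining f = e^(−kτ) = e^(−0.099021×8) ≈ 0.4529.
At steady state, accumulation factor R = 1/(1 − e^(−kτ)) ≈ 1.8278.
Each bolus raises the concentration by D/Vd = 2454/134 ≈ 18.313 mcg/mL.
Steady-state peak Cmax,ss = C₀·R ≈ 18.313 × 1.8278 ≈ 33.473 mcg/mL.
Peak 33.5 mcg/mL vs MTC 64 mcg/mL: below toxic threshold.

33.5 mcg/mL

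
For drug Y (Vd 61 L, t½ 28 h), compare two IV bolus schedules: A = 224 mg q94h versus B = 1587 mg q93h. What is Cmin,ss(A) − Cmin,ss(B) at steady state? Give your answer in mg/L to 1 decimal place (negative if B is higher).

-2.5 mg/L

Regimen A: f = (1/2)^(94/28) ≈ 0.0976; Cmin,ss = (224/61)·f/(1−f) ≈ 0.397 mg/L.
Regimen B: f = (1/2)^(93/28) ≈ 0.1000; Cmin,ss = (1587/61)·f/(1−f) ≈ 2.891 mg/L.
Difference ≈ 0.397 − 2.891 ≈ -2.494 mg/L.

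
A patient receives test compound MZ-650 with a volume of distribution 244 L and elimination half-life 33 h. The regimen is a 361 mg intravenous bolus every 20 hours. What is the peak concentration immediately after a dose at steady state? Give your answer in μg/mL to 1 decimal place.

k = ln2/t½ = ln2/33 ≈ 0.021004 h⁻¹; fraction remaining f = e^(−kτ) = e^(−0.021004×20) ≈ 0.6570.
Accumulation ratio R = 1/(1 − f) ≈ 1/0.3430 ≈ 2.9155.
Each bolus raises the concentration by D/Vd = 361/244 ≈ 1.480 μg/mL.
Steady-state peak Cmax,ss = C₀·R ≈ 1.480 × 2.9155 ≈ 4.315 μg/mL.

4.3 μg/mL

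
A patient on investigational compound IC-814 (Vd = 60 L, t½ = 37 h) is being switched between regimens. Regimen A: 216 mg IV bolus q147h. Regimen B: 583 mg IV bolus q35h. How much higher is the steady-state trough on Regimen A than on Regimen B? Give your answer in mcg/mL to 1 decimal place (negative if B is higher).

Regimen A: f = (1/2)^(147/37) ≈ 0.0637; Cmin,ss = (216/60)·f/(1−f) ≈ 0.245 mcg/mL.
Regimen B: f = (1/2)^(35/37) ≈ 0.5191; Cmin,ss = (583/60)·f/(1−f) ≈ 10.489 mcg/mL.
Difference ≈ 0.245 − 10.489 ≈ -10.244 mcg/mL.

-10.2 mcg/mL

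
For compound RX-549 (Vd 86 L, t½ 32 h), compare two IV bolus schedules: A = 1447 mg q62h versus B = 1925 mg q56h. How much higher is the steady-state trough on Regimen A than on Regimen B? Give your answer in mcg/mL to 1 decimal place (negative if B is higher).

Regimen A: f = (1/2)^(62/32) ≈ 0.2611; Cmin,ss = (1447/86)·f/(1−f) ≈ 5.946 mcg/mL.
Regimen B: f = (1/2)^(56/32) ≈ 0.2973; Cmin,ss = (1925/86)·f/(1−f) ≈ 9.470 mcg/mL.
Difference ≈ 5.946 − 9.470 ≈ -3.524 mcg/mL.

-3.5 mcg/mL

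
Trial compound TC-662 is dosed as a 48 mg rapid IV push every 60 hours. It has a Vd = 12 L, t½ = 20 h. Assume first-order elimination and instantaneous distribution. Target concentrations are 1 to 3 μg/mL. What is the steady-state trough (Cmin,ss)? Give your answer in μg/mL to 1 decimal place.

The dosing interval is 3 half-lives, so f = 2^(−3) = 0.125.
Accumulation ratio R = 1/(1 − f) = 1/0.875 = 8/7.
Single-dose peak C₀ = D/Vd = 48/12 = 4 μg/mL.
Steady-state peak Cmax,ss = C₀·R = 4 × 8/7 ≈ 4.571 μg/mL.
Steady-state trough Cmin,ss = Cmax,ss·f ≈ 4.571 × 0.125 ≈ 0.571 μg/mL.
Trough 0.6 μg/mL vs MEC 1 μg/mL: subtherapeutic.

0.6 μg/mL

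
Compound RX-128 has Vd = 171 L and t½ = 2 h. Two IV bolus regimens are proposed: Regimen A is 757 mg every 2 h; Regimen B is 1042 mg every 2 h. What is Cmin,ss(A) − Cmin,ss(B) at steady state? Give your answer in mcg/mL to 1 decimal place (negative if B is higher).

Regimen A: f = (1/2)^(2/2) ≈ 0.5000; Cmin,ss = (757/171)·f/(1−f) ≈ 4.427 mcg/mL.
Regimen B: f = (1/2)^(2/2) ≈ 0.5000; Cmin,ss = (1042/171)·f/(1−f) ≈ 6.094 mcg/mL.
Difference ≈ 4.427 − 6.094 ≈ -1.667 mcg/mL.

-1.7 mcg/mL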